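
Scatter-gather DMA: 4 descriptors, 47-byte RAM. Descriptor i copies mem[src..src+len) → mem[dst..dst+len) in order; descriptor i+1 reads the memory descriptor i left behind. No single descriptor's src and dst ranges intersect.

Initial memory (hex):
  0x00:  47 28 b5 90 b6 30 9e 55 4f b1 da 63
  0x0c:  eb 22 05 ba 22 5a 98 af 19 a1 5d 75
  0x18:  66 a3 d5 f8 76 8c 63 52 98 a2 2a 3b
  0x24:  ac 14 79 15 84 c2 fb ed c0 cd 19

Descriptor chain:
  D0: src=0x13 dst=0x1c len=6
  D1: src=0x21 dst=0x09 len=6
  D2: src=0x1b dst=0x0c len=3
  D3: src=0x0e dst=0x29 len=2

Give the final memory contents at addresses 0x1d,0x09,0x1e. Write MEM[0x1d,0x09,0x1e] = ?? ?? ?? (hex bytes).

#0 dst[0x1c+6] := {0xaf,0x19,0xa1,0x5d,0x75,0x66}
#1 dst[0x09+6] := {0x66,0x2a,0x3b,0xac,0x14,0x79}
#2 dst[0x0c+3] := {0xf8,0xaf,0x19}
#3 dst[0x29+2] := {0x19,0xba}
query mem[0x1d]=0x19, mem[0x09]=0x66, mem[0x1e]=0xa1

MEM[0x1d,0x09,0x1e] = 19 66 a1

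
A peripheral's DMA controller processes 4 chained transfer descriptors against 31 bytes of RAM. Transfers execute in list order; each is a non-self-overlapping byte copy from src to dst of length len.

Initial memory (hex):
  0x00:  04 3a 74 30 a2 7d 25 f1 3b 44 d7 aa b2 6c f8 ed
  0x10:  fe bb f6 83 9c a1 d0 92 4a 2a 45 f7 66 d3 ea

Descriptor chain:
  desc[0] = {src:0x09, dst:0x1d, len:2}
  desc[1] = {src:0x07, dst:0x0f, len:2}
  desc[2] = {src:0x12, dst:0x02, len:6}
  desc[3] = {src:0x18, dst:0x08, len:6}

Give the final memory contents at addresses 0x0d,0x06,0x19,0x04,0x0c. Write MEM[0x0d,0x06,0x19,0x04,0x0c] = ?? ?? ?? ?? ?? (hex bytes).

D0: mem[0x1d..0x1e] <- [44 d7]
D1: mem[0x0f..0x10] <- [f1 3b]
D2: mem[0x02..0x07] <- [f6 83 9c a1 d0 92]
D3: mem[0x08..0x0d] <- [4a 2a 45 f7 66 44]
query mem[0x0d]=0x44, mem[0x06]=0xd0, mem[0x19]=0x2a, mem[0x04]=0x9c, mem[0x0c]=0x66

MEM[0x0d,0x06,0x19,0x04,0x0c] = 44 d0 2a 9c 66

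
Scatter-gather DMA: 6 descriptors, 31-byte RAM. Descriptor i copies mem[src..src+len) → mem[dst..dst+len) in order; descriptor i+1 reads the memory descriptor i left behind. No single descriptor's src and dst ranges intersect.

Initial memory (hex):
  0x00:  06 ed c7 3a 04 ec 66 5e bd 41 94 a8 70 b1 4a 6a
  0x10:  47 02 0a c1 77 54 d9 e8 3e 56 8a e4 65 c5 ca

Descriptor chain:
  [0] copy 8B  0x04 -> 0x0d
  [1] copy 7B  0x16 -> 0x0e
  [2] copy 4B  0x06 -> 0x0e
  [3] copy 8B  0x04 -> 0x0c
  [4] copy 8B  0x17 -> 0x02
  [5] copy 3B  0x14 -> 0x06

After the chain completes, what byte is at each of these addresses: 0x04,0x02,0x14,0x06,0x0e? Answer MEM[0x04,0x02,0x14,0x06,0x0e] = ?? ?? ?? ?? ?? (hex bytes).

MEM[0x04,0x02,0x14,0x06,0x0e] = 56 e8 65 65 66

#0 dst[0x0d+8] := {0x04,0xec,0x66,0x5e,0xbd,0x41,0x94,0xa8}
#1 dst[0x0e+7] := {0xd9,0xe8,0x3e,0x56,0x8a,0xe4,0x65}
#2 dst[0x0e+4] := {0x66,0x5e,0xbd,0x41}
#3 dst[0x0c+8] := {0x04,0xec,0x66,0x5e,0xbd,0x41,0x94,0xa8}
#4 dst[0x02+8] := {0xe8,0x3e,0x56,0x8a,0xe4,0x65,0xc5,0xca}
#5 dst[0x06+3] := {0x65,0x54,0xd9}
query mem[0x04]=0x56, mem[0x02]=0xe8, mem[0x14]=0x65, mem[0x06]=0x65, mem[0x0e]=0x66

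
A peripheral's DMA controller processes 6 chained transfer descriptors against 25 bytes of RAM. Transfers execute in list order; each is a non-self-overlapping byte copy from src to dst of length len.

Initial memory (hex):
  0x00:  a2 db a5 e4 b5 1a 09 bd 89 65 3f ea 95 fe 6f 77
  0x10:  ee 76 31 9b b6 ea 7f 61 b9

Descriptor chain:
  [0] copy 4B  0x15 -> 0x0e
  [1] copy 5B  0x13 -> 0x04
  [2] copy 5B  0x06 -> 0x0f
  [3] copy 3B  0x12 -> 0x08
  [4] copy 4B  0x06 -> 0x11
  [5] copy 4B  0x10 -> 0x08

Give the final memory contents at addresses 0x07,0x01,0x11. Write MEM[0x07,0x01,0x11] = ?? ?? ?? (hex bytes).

MEM[0x07,0x01,0x11] = 7f db ea

  after D0: wrote 4B at 0x0e = ea7f61b9
  after D1: wrote 5B at 0x04 = 9bb6ea7f61
  after D2: wrote 5B at 0x0f = ea7f61653f
  after D3: wrote 3B at 0x08 = 653fb6
  after D4: wrote 4B at 0x11 = ea7f653f
  after D5: wrote 4B at 0x08 = 7fea7f65
query mem[0x07]=0x7f, mem[0x01]=0xdb, mem[0x11]=0xea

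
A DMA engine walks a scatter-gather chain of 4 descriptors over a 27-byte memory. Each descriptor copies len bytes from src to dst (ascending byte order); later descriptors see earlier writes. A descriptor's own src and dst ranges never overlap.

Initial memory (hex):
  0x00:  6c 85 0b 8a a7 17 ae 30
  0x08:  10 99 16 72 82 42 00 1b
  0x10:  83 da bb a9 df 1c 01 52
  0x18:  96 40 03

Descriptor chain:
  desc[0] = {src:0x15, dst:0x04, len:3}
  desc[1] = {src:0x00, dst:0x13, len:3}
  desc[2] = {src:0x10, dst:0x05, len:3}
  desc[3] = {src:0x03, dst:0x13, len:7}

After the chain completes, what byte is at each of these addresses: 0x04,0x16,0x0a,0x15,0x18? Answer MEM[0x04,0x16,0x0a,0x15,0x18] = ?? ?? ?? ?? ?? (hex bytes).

MEM[0x04,0x16,0x0a,0x15,0x18] = 1c da 16 83 10

#0 dst[0x04+3] := {0x1c,0x01,0x52}
#1 dst[0x13+3] := {0x6c,0x85,0x0b}
#2 dst[0x05+3] := {0x83,0xda,0xbb}
#3 dst[0x13+7] := {0x8a,0x1c,0x83,0xda,0xbb,0x10,0x99}
query mem[0x04]=0x1c, mem[0x16]=0xda, mem[0x0a]=0x16, mem[0x15]=0x83, mem[0x18]=0x10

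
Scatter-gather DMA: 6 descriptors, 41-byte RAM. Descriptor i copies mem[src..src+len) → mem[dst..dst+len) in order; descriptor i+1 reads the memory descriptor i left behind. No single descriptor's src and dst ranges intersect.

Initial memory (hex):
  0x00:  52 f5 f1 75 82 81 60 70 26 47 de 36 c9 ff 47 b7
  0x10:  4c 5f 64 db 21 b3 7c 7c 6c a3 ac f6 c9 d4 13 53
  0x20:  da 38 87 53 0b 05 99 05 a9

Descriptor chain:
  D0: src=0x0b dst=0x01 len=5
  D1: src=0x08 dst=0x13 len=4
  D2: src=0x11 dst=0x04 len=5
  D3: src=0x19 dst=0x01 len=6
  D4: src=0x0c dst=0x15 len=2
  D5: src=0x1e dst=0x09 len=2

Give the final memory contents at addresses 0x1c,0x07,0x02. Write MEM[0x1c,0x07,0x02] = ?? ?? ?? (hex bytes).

[0] 0x0b->0x01 len=5 : 36 c9 ff 47 b7
[1] 0x08->0x13 len=4 : 26 47 de 36
[2] 0x11->0x04 len=5 : 5f 64 26 47 de
[3] 0x19->0x01 len=6 : a3 ac f6 c9 d4 13
[4] 0x0c->0x15 len=2 : c9 ff
[5] 0x1e->0x09 len=2 : 13 53
query mem[0x1c]=0xc9, mem[0x07]=0x47, mem[0x02]=0xac

MEM[0x1c,0x07,0x02] = c9 47 ac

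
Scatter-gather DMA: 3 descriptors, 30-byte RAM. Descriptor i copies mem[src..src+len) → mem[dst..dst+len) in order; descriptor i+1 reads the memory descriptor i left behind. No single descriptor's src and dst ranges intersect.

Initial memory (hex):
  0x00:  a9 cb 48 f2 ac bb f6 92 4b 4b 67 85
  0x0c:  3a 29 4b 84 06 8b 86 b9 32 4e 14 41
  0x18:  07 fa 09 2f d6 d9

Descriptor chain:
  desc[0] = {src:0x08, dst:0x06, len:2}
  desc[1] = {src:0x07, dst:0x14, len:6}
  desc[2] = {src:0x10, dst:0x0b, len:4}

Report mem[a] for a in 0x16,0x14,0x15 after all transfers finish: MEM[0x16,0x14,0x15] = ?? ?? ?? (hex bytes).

[0] 0x08->0x06 len=2 : 4b 4b
[1] 0x07->0x14 len=6 : 4b 4b 4b 67 85 3a
[2] 0x10->0x0b len=4 : 06 8b 86 b9
query mem[0x16]=0x4b, mem[0x14]=0x4b, mem[0x15]=0x4b

MEM[0x16,0x14,0x15] = 4b 4b 4b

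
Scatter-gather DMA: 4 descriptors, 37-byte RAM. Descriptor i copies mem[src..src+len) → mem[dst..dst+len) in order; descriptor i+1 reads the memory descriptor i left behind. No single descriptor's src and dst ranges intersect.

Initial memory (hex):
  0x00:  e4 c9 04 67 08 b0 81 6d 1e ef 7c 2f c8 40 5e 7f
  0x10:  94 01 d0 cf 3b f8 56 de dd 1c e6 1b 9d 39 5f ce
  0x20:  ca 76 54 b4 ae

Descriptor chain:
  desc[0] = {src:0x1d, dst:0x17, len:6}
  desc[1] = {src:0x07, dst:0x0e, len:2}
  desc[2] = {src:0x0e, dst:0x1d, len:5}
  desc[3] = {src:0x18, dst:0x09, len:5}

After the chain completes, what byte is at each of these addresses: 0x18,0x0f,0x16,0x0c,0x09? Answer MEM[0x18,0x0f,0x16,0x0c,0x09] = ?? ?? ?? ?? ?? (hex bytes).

MEM[0x18,0x0f,0x16,0x0c,0x09] = 5f 1e 56 76 5f

[0] 0x1d->0x17 len=6 : 39 5f ce ca 76 54
[1] 0x07->0x0e len=2 : 6d 1e
[2] 0x0e->0x1d len=5 : 6d 1e 94 01 d0
[3] 0x18->0x09 len=5 : 5f ce ca 76 54
query mem[0x18]=0x5f, mem[0x0f]=0x1e, mem[0x16]=0x56, mem[0x0c]=0x76, mem[0x09]=0x5f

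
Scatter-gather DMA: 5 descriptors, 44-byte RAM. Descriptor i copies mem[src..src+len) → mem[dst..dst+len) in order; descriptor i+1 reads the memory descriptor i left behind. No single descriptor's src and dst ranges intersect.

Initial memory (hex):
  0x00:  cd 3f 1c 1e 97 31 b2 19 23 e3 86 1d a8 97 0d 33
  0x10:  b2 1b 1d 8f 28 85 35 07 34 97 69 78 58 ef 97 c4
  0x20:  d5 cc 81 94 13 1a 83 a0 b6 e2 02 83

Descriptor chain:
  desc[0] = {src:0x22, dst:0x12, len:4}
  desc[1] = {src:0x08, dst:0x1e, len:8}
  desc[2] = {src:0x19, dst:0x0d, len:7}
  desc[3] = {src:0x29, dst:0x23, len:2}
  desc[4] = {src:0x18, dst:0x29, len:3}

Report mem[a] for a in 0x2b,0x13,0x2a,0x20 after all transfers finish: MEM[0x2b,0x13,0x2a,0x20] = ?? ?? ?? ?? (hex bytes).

MEM[0x2b,0x13,0x2a,0x20] = 69 e3 97 86

  after D0: wrote 4B at 0x12 = 8194131a
  after D1: wrote 8B at 0x1e = 23e3861da8970d33
  after D2: wrote 7B at 0x0d = 97697858ef23e3
  after D3: wrote 2B at 0x23 = e202
  after D4: wrote 3B at 0x29 = 349769
query mem[0x2b]=0x69, mem[0x13]=0xe3, mem[0x2a]=0x97, mem[0x20]=0x86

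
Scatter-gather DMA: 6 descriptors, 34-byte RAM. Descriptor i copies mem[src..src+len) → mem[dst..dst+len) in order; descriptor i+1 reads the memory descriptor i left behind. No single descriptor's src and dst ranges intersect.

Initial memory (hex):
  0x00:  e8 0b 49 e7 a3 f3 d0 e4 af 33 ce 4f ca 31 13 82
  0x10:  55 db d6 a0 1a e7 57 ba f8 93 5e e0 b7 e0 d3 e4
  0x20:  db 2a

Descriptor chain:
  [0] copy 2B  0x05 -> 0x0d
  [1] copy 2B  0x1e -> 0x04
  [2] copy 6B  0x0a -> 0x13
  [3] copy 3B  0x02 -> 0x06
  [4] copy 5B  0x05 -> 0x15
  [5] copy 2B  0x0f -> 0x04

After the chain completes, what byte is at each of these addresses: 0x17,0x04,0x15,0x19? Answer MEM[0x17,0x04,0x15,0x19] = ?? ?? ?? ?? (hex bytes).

D0: mem[0x0d..0x0e] <- [f3 d0]
D1: mem[0x04..0x05] <- [d3 e4]
D2: mem[0x13..0x18] <- [ce 4f ca f3 d0 82]
D3: mem[0x06..0x08] <- [49 e7 d3]
D4: mem[0x15..0x19] <- [e4 49 e7 d3 33]
D5: mem[0x04..0x05] <- [82 55]
query mem[0x17]=0xe7, mem[0x04]=0x82, mem[0x15]=0xe4, mem[0x19]=0x33

MEM[0x17,0x04,0x15,0x19] = e7 82 e4 33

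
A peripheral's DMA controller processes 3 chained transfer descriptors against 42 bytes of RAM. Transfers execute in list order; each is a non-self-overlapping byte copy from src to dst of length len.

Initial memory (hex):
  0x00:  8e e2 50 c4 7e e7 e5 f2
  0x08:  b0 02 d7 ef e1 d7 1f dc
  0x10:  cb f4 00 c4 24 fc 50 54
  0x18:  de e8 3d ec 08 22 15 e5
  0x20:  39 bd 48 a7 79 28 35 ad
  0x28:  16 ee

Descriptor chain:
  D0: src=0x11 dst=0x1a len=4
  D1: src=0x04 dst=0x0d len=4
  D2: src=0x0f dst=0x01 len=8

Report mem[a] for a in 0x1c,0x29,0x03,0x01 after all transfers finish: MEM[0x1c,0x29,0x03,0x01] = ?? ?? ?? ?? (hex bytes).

#0 dst[0x1a+4] := {0xf4,0x00,0xc4,0x24}
#1 dst[0x0d+4] := {0x7e,0xe7,0xe5,0xf2}
#2 dst[0x01+8] := {0xe5,0xf2,0xf4,0x00,0xc4,0x24,0xfc,0x50}
query mem[0x1c]=0xc4, mem[0x29]=0xee, mem[0x03]=0xf4, mem[0x01]=0xe5

MEM[0x1c,0x29,0x03,0x01] = c4 ee f4 e5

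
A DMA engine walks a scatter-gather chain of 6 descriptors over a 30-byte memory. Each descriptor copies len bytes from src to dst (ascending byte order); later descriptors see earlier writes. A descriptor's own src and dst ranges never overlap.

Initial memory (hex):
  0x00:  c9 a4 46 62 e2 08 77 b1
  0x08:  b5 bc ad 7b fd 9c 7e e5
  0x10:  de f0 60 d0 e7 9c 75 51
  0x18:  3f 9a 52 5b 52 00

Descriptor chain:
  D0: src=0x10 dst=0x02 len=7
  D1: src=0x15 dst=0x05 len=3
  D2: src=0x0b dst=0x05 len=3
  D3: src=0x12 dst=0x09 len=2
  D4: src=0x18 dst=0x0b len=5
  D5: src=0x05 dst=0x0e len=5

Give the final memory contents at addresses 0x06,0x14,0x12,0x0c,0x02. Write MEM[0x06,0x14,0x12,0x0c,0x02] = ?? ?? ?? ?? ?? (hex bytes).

MEM[0x06,0x14,0x12,0x0c,0x02] = fd e7 60 9a de

  after D0: wrote 7B at 0x02 = def060d0e79c75
  after D1: wrote 3B at 0x05 = 9c7551
  after D2: wrote 3B at 0x05 = 7bfd9c
  after D3: wrote 2B at 0x09 = 60d0
  after D4: wrote 5B at 0x0b = 3f9a525b52
  after D5: wrote 5B at 0x0e = 7bfd9c7560
query mem[0x06]=0xfd, mem[0x14]=0xe7, mem[0x12]=0x60, mem[0x0c]=0x9a, mem[0x02]=0xde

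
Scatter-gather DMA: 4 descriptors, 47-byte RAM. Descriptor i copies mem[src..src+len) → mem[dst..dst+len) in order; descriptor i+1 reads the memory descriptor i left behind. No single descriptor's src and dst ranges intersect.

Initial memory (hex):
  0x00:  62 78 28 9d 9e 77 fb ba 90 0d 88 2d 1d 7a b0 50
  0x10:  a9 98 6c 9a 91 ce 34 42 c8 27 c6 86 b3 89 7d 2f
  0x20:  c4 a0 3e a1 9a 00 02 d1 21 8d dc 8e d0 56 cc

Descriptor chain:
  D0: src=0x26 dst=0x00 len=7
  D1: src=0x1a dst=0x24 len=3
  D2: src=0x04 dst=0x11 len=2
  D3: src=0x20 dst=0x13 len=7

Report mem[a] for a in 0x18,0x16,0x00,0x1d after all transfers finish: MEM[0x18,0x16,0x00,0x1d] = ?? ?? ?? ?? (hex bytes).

D0: mem[0x00..0x06] <- [02 d1 21 8d dc 8e d0]
D1: mem[0x24..0x26] <- [c6 86 b3]
D2: mem[0x11..0x12] <- [dc 8e]
D3: mem[0x13..0x19] <- [c4 a0 3e a1 c6 86 b3]
query mem[0x18]=0x86, mem[0x16]=0xa1, mem[0x00]=0x02, mem[0x1d]=0x89

MEM[0x18,0x16,0x00,0x1d] = 86 a1 02 89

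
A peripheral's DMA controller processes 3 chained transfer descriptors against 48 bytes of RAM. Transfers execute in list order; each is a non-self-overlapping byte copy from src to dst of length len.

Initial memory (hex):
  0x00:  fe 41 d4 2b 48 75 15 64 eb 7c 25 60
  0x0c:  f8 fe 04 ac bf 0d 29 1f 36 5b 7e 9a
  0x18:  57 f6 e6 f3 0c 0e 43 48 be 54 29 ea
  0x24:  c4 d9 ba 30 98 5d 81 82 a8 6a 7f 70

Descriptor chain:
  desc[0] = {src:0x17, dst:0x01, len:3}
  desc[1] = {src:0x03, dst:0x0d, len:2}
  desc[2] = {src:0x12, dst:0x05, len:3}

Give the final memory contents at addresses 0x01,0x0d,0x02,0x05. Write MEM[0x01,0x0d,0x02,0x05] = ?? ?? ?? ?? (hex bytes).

#0 dst[0x01+3] := {0x9a,0x57,0xf6}
#1 dst[0x0d+2] := {0xf6,0x48}
#2 dst[0x05+3] := {0x29,0x1f,0x36}
query mem[0x01]=0x9a, mem[0x0d]=0xf6, mem[0x02]=0x57, mem[0x05]=0x29

MEM[0x01,0x0d,0x02,0x05] = 9a f6 57 29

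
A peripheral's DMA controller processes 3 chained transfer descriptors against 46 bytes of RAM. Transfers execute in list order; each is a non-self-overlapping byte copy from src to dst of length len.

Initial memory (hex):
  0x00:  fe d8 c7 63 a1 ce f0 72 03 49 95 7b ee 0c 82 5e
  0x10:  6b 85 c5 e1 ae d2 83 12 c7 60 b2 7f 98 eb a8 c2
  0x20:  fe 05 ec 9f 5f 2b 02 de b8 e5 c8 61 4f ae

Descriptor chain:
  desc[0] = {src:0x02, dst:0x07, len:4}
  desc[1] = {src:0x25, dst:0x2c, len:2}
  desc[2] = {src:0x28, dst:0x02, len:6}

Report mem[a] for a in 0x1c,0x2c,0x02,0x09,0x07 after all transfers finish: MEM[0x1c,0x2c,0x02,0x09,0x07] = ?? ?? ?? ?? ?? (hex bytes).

[0] 0x02->0x07 len=4 : c7 63 a1 ce
[1] 0x25->0x2c len=2 : 2b 02
[2] 0x28->0x02 len=6 : b8 e5 c8 61 2b 02
query mem[0x1c]=0x98, mem[0x2c]=0x2b, mem[0x02]=0xb8, mem[0x09]=0xa1, mem[0x07]=0x02

MEM[0x1c,0x2c,0x02,0x09,0x07] = 98 2b b8 a1 02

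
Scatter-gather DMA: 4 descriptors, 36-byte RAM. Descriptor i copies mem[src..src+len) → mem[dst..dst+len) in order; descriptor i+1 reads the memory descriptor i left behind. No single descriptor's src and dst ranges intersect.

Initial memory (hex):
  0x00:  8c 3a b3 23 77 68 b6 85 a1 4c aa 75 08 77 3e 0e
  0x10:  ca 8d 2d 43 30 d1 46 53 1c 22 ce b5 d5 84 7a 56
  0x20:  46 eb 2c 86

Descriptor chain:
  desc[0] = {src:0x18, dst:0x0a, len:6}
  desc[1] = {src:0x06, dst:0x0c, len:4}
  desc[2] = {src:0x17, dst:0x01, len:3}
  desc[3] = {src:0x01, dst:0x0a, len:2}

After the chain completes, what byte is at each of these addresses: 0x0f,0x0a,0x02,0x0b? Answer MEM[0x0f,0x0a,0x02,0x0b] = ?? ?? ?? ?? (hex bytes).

  after D0: wrote 6B at 0x0a = 1c22ceb5d584
  after D1: wrote 4B at 0x0c = b685a14c
  after D2: wrote 3B at 0x01 = 531c22
  after D3: wrote 2B at 0x0a = 531c
query mem[0x0f]=0x4c, mem[0x0a]=0x53, mem[0x02]=0x1c, mem[0x0b]=0x1c

MEM[0x0f,0x0a,0x02,0x0b] = 4c 53 1c 1c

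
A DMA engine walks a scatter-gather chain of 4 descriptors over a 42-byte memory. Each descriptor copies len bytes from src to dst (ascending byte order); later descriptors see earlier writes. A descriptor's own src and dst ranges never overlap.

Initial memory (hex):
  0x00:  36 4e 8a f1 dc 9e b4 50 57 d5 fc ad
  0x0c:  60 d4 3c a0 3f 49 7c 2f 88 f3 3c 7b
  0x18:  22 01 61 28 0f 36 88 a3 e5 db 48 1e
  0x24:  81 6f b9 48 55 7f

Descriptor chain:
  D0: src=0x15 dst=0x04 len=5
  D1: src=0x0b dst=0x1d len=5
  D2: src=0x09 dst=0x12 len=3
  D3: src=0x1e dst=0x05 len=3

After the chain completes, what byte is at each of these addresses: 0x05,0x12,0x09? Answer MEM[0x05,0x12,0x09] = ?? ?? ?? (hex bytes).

MEM[0x05,0x12,0x09] = 60 d5 d5

[0] 0x15->0x04 len=5 : f3 3c 7b 22 01
[1] 0x0b->0x1d len=5 : ad 60 d4 3c a0
[2] 0x09->0x12 len=3 : d5 fc ad
[3] 0x1e->0x05 len=3 : 60 d4 3c
query mem[0x05]=0x60, mem[0x12]=0xd5, mem[0x09]=0xd5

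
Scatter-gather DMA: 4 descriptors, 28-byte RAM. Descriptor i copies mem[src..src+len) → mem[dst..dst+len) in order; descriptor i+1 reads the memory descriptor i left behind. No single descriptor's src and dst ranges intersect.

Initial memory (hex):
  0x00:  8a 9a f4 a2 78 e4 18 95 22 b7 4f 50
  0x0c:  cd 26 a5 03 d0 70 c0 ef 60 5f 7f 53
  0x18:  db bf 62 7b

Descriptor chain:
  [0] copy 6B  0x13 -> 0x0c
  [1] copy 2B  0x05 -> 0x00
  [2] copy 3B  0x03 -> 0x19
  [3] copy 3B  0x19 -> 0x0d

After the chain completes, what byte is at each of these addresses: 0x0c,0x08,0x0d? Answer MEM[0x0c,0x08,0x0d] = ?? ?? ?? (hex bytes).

  after D0: wrote 6B at 0x0c = ef605f7f53db
  after D1: wrote 2B at 0x00 = e418
  after D2: wrote 3B at 0x19 = a278e4
  after D3: wrote 3B at 0x0d = a278e4
query mem[0x0c]=0xef, mem[0x08]=0x22, mem[0x0d]=0xa2

MEM[0x0c,0x08,0x0d] = ef 22 a2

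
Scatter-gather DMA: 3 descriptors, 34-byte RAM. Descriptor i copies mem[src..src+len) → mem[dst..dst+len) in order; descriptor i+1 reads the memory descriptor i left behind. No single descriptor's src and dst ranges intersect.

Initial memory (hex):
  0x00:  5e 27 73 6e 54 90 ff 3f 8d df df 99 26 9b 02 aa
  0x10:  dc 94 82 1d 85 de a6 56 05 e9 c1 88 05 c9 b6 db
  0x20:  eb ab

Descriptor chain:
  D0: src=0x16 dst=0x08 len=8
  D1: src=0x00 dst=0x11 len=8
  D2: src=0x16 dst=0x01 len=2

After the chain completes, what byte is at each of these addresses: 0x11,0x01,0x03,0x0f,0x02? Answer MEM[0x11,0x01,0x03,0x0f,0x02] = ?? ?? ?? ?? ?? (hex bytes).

D0: mem[0x08..0x0f] <- [a6 56 05 e9 c1 88 05 c9]
D1: mem[0x11..0x18] <- [5e 27 73 6e 54 90 ff 3f]
D2: mem[0x01..0x02] <- [90 ff]
query mem[0x11]=0x5e, mem[0x01]=0x90, mem[0x03]=0x6e, mem[0x0f]=0xc9, mem[0x02]=0xff

MEM[0x11,0x01,0x03,0x0f,0x02] = 5e 90 6e c9 ff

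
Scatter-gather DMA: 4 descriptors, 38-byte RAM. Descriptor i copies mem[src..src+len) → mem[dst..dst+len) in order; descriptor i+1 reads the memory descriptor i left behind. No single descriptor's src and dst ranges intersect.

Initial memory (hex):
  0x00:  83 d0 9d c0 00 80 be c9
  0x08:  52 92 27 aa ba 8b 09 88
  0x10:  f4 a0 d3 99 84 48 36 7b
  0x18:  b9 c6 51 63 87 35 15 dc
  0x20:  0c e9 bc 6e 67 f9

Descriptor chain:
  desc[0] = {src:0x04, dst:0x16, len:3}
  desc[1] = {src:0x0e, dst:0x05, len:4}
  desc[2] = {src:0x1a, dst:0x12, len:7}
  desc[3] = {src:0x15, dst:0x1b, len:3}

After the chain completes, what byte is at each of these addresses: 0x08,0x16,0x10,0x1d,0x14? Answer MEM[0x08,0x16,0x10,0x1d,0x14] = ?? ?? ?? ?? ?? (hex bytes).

MEM[0x08,0x16,0x10,0x1d,0x14] = a0 15 f4 dc 87

[0] 0x04->0x16 len=3 : 00 80 be
[1] 0x0e->0x05 len=4 : 09 88 f4 a0
[2] 0x1a->0x12 len=7 : 51 63 87 35 15 dc 0c
[3] 0x15->0x1b len=3 : 35 15 dc
query mem[0x08]=0xa0, mem[0x16]=0x15, mem[0x10]=0xf4, mem[0x1d]=0xdc, mem[0x14]=0x87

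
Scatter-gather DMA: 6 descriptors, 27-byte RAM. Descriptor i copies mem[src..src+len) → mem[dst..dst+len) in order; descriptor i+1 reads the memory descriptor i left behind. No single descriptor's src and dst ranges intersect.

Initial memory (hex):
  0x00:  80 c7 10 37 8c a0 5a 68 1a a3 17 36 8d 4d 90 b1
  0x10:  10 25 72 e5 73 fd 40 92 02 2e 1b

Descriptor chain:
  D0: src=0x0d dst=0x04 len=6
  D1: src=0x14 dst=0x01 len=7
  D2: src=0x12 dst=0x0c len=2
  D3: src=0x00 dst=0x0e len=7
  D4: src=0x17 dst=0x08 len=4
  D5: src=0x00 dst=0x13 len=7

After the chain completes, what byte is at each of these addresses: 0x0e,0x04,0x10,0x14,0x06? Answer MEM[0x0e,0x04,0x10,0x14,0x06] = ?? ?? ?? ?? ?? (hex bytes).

[0] 0x0d->0x04 len=6 : 4d 90 b1 10 25 72
[1] 0x14->0x01 len=7 : 73 fd 40 92 02 2e 1b
[2] 0x12->0x0c len=2 : 72 e5
[3] 0x00->0x0e len=7 : 80 73 fd 40 92 02 2e
[4] 0x17->0x08 len=4 : 92 02 2e 1b
[5] 0x00->0x13 len=7 : 80 73 fd 40 92 02 2e
query mem[0x0e]=0x80, mem[0x04]=0x92, mem[0x10]=0xfd, mem[0x14]=0x73, mem[0x06]=0x2e

MEM[0x0e,0x04,0x10,0x14,0x06] = 80 92 fd 73 2e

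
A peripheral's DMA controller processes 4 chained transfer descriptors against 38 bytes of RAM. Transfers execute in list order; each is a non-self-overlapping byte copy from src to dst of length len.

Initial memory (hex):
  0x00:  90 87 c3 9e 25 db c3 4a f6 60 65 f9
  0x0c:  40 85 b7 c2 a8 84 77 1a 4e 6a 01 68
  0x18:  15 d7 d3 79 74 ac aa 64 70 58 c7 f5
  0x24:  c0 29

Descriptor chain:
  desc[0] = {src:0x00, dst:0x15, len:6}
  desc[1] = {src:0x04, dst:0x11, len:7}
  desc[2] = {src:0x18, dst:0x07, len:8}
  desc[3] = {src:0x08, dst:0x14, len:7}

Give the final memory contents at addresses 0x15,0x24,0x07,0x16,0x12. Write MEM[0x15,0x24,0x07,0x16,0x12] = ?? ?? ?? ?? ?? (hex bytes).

#0 dst[0x15+6] := {0x90,0x87,0xc3,0x9e,0x25,0xdb}
#1 dst[0x11+7] := {0x25,0xdb,0xc3,0x4a,0xf6,0x60,0x65}
#2 dst[0x07+8] := {0x9e,0x25,0xdb,0x79,0x74,0xac,0xaa,0x64}
#3 dst[0x14+7] := {0x25,0xdb,0x79,0x74,0xac,0xaa,0x64}
query mem[0x15]=0xdb, mem[0x24]=0xc0, mem[0x07]=0x9e, mem[0x16]=0x79, mem[0x12]=0xdb

MEM[0x15,0x24,0x07,0x16,0x12] = db c0 9e 79 db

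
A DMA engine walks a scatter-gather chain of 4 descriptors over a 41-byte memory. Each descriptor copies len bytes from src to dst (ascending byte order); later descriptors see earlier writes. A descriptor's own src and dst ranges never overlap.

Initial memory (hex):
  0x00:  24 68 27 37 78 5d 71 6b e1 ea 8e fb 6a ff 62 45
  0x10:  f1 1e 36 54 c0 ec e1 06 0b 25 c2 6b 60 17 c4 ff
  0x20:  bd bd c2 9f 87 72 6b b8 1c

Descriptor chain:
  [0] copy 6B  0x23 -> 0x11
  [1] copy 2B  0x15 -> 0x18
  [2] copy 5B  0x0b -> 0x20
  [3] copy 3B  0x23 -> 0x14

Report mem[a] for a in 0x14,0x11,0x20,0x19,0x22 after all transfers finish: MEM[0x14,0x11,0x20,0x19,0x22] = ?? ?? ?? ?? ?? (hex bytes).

  after D0: wrote 6B at 0x11 = 9f87726bb81c
  after D1: wrote 2B at 0x18 = b81c
  after D2: wrote 5B at 0x20 = fb6aff6245
  after D3: wrote 3B at 0x14 = 624572
query mem[0x14]=0x62, mem[0x11]=0x9f, mem[0x20]=0xfb, mem[0x19]=0x1c, mem[0x22]=0xff

MEM[0x14,0x11,0x20,0x19,0x22] = 62 9f fb 1c ff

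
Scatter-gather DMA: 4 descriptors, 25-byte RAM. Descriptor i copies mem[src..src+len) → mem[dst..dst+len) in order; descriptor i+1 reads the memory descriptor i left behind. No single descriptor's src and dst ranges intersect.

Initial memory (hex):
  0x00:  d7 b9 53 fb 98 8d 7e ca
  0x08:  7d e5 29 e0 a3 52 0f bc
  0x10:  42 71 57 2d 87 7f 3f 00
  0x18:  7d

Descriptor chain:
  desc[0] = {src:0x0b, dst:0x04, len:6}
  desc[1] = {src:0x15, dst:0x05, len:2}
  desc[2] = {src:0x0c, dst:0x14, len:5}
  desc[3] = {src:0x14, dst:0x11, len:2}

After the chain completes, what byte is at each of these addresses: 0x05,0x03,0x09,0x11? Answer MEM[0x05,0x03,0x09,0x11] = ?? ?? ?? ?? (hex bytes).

[0] 0x0b->0x04 len=6 : e0 a3 52 0f bc 42
[1] 0x15->0x05 len=2 : 7f 3f
[2] 0x0c->0x14 len=5 : a3 52 0f bc 42
[3] 0x14->0x11 len=2 : a3 52
query mem[0x05]=0x7f, mem[0x03]=0xfb, mem[0x09]=0x42, mem[0x11]=0xa3

MEM[0x05,0x03,0x09,0x11] = 7f fb 42 a3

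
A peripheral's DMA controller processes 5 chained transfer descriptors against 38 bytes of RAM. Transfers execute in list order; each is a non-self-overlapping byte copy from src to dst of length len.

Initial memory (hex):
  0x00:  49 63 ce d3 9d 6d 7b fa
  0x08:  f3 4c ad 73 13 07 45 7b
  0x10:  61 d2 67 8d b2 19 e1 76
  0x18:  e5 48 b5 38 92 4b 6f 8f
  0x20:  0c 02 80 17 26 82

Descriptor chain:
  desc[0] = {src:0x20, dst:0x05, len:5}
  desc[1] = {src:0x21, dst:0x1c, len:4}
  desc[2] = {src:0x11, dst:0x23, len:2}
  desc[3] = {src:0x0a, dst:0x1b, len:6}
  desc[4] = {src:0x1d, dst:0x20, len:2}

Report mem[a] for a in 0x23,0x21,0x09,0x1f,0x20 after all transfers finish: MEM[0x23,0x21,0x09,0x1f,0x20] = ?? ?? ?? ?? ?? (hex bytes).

[0] 0x20->0x05 len=5 : 0c 02 80 17 26
[1] 0x21->0x1c len=4 : 02 80 17 26
[2] 0x11->0x23 len=2 : d2 67
[3] 0x0a->0x1b len=6 : ad 73 13 07 45 7b
[4] 0x1d->0x20 len=2 : 13 07
query mem[0x23]=0xd2, mem[0x21]=0x07, mem[0x09]=0x26, mem[0x1f]=0x45, mem[0x20]=0x13

MEM[0x23,0x21,0x09,0x1f,0x20] = d2 07 26 45 13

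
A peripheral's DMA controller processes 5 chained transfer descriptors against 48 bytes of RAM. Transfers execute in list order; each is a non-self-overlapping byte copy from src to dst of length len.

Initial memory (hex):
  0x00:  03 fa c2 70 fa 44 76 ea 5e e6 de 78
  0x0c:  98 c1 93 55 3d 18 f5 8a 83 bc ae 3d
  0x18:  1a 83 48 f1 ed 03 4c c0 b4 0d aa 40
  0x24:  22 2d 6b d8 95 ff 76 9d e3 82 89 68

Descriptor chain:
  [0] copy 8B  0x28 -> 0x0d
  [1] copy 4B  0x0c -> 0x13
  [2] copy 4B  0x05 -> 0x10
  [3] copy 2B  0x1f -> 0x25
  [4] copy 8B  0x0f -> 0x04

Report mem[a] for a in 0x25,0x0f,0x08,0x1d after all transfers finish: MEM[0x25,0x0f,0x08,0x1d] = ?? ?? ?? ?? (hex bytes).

MEM[0x25,0x0f,0x08,0x1d] = c0 76 5e 03

  after D0: wrote 8B at 0x0d = 95ff769de3828968
  after D1: wrote 4B at 0x13 = 9895ff76
  after D2: wrote 4B at 0x10 = 4476ea5e
  after D3: wrote 2B at 0x25 = c0b4
  after D4: wrote 8B at 0x04 = 764476ea5e95ff76
query mem[0x25]=0xc0, mem[0x0f]=0x76, mem[0x08]=0x5e, mem[0x1d]=0x03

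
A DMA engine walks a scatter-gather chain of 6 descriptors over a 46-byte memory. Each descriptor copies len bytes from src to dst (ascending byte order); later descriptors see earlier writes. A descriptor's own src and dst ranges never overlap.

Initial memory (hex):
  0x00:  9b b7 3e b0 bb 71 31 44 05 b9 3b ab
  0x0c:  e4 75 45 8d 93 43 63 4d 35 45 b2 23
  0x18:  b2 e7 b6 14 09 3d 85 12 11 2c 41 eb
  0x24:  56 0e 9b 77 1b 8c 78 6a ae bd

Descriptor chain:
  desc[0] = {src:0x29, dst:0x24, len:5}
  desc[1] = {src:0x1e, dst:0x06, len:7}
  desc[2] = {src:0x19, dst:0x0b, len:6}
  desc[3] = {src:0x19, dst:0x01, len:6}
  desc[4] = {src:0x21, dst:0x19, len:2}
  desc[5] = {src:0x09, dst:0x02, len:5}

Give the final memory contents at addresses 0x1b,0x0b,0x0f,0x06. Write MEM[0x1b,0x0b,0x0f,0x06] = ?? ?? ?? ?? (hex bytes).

MEM[0x1b,0x0b,0x0f,0x06] = 14 e7 3d 14

D0: mem[0x24..0x28] <- [8c 78 6a ae bd]
D1: mem[0x06..0x0c] <- [85 12 11 2c 41 eb 8c]
D2: mem[0x0b..0x10] <- [e7 b6 14 09 3d 85]
D3: mem[0x01..0x06] <- [e7 b6 14 09 3d 85]
D4: mem[0x19..0x1a] <- [2c 41]
D5: mem[0x02..0x06] <- [2c 41 e7 b6 14]
query mem[0x1b]=0x14, mem[0x0b]=0xe7, mem[0x0f]=0x3d, mem[0x06]=0x14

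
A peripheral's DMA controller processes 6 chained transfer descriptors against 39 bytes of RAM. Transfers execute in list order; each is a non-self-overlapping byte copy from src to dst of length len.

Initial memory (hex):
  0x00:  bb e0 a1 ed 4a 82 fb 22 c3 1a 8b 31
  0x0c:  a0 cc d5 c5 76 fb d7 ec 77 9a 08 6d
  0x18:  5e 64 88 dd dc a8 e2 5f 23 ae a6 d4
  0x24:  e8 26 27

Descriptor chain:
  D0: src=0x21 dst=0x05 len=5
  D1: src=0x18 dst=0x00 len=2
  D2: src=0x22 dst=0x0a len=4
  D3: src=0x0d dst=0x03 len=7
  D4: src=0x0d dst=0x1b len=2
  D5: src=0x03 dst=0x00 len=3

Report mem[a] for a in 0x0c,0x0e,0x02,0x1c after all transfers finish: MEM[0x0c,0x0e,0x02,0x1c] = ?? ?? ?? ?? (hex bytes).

MEM[0x0c,0x0e,0x02,0x1c] = e8 d5 c5 d5

D0: mem[0x05..0x09] <- [ae a6 d4 e8 26]
D1: mem[0x00..0x01] <- [5e 64]
D2: mem[0x0a..0x0d] <- [a6 d4 e8 26]
D3: mem[0x03..0x09] <- [26 d5 c5 76 fb d7 ec]
D4: mem[0x1b..0x1c] <- [26 d5]
D5: mem[0x00..0x02] <- [26 d5 c5]
query mem[0x0c]=0xe8, mem[0x0e]=0xd5, mem[0x02]=0xc5, mem[0x1c]=0xd5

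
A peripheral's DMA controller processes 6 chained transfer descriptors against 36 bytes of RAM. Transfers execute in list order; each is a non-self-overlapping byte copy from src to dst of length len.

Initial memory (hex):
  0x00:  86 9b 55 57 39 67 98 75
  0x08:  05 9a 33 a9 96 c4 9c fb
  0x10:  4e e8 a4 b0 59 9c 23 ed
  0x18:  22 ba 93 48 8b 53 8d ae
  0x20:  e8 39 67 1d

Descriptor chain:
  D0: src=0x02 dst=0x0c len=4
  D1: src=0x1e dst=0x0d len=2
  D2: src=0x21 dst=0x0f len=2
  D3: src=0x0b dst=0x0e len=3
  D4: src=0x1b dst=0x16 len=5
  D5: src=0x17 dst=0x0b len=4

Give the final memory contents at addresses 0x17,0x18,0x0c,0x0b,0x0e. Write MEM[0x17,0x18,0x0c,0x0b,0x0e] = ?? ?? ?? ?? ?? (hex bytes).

[0] 0x02->0x0c len=4 : 55 57 39 67
[1] 0x1e->0x0d len=2 : 8d ae
[2] 0x21->0x0f len=2 : 39 67
[3] 0x0b->0x0e len=3 : a9 55 8d
[4] 0x1b->0x16 len=5 : 48 8b 53 8d ae
[5] 0x17->0x0b len=4 : 8b 53 8d ae
query mem[0x17]=0x8b, mem[0x18]=0x53, mem[0x0c]=0x53, mem[0x0b]=0x8b, mem[0x0e]=0xae

MEM[0x17,0x18,0x0c,0x0b,0x0e] = 8b 53 53 8b ae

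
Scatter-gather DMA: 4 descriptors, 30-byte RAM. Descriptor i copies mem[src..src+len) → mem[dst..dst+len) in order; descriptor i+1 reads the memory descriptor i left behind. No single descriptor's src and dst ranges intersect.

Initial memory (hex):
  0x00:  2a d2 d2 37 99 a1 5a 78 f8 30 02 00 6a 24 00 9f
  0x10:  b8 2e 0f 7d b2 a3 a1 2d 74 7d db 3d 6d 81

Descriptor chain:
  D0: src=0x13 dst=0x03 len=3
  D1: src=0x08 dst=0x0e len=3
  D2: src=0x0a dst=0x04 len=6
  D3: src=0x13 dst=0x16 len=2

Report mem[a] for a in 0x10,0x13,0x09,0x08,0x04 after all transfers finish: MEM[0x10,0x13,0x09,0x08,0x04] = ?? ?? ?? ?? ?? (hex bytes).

#0 dst[0x03+3] := {0x7d,0xb2,0xa3}
#1 dst[0x0e+3] := {0xf8,0x30,0x02}
#2 dst[0x04+6] := {0x02,0x00,0x6a,0x24,0xf8,0x30}
#3 dst[0x16+2] := {0x7d,0xb2}
query mem[0x10]=0x02, mem[0x13]=0x7d, mem[0x09]=0x30, mem[0x08]=0xf8, mem[0x04]=0x02

MEM[0x10,0x13,0x09,0x08,0x04] = 02 7d 30 f8 02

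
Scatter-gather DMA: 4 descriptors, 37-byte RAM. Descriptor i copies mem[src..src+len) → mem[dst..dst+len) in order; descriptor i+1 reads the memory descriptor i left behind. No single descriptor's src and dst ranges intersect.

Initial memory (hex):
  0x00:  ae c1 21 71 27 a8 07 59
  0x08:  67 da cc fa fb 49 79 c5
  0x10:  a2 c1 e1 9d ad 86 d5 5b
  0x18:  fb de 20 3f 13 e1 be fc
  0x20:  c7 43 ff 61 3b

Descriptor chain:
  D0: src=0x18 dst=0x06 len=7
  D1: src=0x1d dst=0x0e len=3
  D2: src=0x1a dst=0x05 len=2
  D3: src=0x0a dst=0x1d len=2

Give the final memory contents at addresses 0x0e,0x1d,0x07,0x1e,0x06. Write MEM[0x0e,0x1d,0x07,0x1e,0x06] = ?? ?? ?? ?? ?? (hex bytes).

MEM[0x0e,0x1d,0x07,0x1e,0x06] = e1 13 de e1 3f

  after D0: wrote 7B at 0x06 = fbde203f13e1be
  after D1: wrote 3B at 0x0e = e1befc
  after D2: wrote 2B at 0x05 = 203f
  after D3: wrote 2B at 0x1d = 13e1
query mem[0x0e]=0xe1, mem[0x1d]=0x13, mem[0x07]=0xde, mem[0x1e]=0xe1, mem[0x06]=0x3f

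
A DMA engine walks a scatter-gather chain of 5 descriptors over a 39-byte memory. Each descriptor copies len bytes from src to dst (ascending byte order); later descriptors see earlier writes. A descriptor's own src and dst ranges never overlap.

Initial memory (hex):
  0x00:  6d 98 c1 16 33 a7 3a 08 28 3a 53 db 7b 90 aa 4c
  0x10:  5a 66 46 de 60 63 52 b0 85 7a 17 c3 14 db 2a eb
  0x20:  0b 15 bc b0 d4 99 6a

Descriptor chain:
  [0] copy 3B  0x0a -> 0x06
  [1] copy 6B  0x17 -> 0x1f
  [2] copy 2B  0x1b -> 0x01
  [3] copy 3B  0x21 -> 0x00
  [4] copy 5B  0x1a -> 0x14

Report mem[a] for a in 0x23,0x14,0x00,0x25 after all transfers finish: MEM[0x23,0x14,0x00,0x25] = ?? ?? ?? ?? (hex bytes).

MEM[0x23,0x14,0x00,0x25] = c3 17 7a 99

  after D0: wrote 3B at 0x06 = 53db7b
  after D1: wrote 6B at 0x1f = b0857a17c314
  after D2: wrote 2B at 0x01 = c314
  after D3: wrote 3B at 0x00 = 7a17c3
  after D4: wrote 5B at 0x14 = 17c314db2a
query mem[0x23]=0xc3, mem[0x14]=0x17, mem[0x00]=0x7a, mem[0x25]=0x99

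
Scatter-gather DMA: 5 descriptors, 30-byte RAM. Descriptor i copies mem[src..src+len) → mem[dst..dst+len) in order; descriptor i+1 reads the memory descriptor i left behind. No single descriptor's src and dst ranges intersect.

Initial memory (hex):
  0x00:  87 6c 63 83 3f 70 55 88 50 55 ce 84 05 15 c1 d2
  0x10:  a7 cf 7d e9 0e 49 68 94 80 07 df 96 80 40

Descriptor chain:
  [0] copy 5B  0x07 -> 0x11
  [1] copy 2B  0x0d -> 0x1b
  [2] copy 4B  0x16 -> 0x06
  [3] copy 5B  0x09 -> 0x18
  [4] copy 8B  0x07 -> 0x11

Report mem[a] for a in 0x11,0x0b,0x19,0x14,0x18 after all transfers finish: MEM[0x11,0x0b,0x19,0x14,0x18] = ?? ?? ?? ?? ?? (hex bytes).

  after D0: wrote 5B at 0x11 = 885055ce84
  after D1: wrote 2B at 0x1b = 15c1
  after D2: wrote 4B at 0x06 = 68948007
  after D3: wrote 5B at 0x18 = 07ce840515
  after D4: wrote 8B at 0x11 = 948007ce840515c1
query mem[0x11]=0x94, mem[0x0b]=0x84, mem[0x19]=0xce, mem[0x14]=0xce, mem[0x18]=0xc1

MEM[0x11,0x0b,0x19,0x14,0x18] = 94 84 ce ce c1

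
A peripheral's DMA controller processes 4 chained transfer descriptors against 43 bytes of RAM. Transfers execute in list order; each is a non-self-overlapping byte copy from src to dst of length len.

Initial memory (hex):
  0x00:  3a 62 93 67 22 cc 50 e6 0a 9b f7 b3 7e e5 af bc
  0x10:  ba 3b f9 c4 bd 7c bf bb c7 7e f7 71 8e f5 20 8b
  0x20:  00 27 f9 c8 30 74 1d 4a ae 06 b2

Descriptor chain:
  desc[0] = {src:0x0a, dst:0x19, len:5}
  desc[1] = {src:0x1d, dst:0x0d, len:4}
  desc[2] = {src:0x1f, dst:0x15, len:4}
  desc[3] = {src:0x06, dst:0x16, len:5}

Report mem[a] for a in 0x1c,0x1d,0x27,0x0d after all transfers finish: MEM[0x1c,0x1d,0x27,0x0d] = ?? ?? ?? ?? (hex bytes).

D0: mem[0x19..0x1d] <- [f7 b3 7e e5 af]
D1: mem[0x0d..0x10] <- [af 20 8b 00]
D2: mem[0x15..0x18] <- [8b 00 27 f9]
D3: mem[0x16..0x1a] <- [50 e6 0a 9b f7]
query mem[0x1c]=0xe5, mem[0x1d]=0xaf, mem[0x27]=0x4a, mem[0x0d]=0xaf

MEM[0x1c,0x1d,0x27,0x0d] = e5 af 4a af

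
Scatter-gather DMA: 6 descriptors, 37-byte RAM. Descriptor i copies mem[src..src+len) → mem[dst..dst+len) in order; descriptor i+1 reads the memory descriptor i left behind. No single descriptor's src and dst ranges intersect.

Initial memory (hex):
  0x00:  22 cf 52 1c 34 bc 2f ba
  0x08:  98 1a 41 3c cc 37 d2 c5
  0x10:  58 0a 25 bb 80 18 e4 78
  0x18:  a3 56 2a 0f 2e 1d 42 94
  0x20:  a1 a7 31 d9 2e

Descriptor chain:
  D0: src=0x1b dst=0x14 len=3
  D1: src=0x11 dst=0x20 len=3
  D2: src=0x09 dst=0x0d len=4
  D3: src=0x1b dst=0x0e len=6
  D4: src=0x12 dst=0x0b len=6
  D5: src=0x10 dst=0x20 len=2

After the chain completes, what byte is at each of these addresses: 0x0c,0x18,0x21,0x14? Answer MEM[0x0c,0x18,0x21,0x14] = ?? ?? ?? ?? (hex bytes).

MEM[0x0c,0x18,0x21,0x14] = 0a a3 42 0f

[0] 0x1b->0x14 len=3 : 0f 2e 1d
[1] 0x11->0x20 len=3 : 0a 25 bb
[2] 0x09->0x0d len=4 : 1a 41 3c cc
[3] 0x1b->0x0e len=6 : 0f 2e 1d 42 94 0a
[4] 0x12->0x0b len=6 : 94 0a 0f 2e 1d 78
[5] 0x10->0x20 len=2 : 78 42
query mem[0x0c]=0x0a, mem[0x18]=0xa3, mem[0x21]=0x42, mem[0x14]=0x0f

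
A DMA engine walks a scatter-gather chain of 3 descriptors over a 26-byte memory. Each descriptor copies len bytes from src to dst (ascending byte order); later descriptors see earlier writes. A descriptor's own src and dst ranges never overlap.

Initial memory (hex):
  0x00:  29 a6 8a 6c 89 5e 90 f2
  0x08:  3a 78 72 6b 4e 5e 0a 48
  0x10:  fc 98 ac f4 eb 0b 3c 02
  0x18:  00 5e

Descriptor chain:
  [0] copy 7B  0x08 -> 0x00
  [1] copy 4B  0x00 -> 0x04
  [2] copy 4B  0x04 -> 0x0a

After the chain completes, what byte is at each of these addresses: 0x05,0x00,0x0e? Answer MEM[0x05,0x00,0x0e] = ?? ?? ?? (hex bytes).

[0] 0x08->0x00 len=7 : 3a 78 72 6b 4e 5e 0a
[1] 0x00->0x04 len=4 : 3a 78 72 6b
[2] 0x04->0x0a len=4 : 3a 78 72 6b
query mem[0x05]=0x78, mem[0x00]=0x3a, mem[0x0e]=0x0a

MEM[0x05,0x00,0x0e] = 78 3a 0a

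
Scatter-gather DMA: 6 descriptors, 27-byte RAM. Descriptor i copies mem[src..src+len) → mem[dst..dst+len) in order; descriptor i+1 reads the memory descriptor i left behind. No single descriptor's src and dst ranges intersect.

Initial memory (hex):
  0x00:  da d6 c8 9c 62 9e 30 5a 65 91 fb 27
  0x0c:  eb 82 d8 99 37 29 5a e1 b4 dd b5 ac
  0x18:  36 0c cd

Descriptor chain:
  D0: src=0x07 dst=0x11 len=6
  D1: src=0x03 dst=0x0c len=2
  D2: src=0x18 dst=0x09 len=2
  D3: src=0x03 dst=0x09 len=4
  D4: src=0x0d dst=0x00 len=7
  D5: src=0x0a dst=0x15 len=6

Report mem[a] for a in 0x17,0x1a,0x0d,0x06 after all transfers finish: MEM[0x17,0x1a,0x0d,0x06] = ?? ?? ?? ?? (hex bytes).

D0: mem[0x11..0x16] <- [5a 65 91 fb 27 eb]
D1: mem[0x0c..0x0d] <- [9c 62]
D2: mem[0x09..0x0a] <- [36 0c]
D3: mem[0x09..0x0c] <- [9c 62 9e 30]
D4: mem[0x00..0x06] <- [62 d8 99 37 5a 65 91]
D5: mem[0x15..0x1a] <- [62 9e 30 62 d8 99]
query mem[0x17]=0x30, mem[0x1a]=0x99, mem[0x0d]=0x62, mem[0x06]=0x91

MEM[0x17,0x1a,0x0d,0x06] = 30 99 62 91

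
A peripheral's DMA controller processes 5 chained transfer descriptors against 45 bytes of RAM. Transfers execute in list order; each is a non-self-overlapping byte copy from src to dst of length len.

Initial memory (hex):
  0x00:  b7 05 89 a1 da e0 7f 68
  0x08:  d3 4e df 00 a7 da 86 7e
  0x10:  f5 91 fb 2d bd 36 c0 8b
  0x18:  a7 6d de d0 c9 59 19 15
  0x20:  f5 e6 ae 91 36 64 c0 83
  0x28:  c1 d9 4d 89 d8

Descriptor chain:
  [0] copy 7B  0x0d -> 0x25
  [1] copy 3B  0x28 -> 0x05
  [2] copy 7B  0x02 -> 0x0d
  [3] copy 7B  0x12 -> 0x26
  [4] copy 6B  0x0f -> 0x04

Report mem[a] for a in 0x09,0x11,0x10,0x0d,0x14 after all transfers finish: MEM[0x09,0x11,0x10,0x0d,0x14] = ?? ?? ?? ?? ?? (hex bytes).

[0] 0x0d->0x25 len=7 : da 86 7e f5 91 fb 2d
[1] 0x28->0x05 len=3 : f5 91 fb
[2] 0x02->0x0d len=7 : 89 a1 da f5 91 fb d3
[3] 0x12->0x26 len=7 : fb d3 bd 36 c0 8b a7
[4] 0x0f->0x04 len=6 : da f5 91 fb d3 bd
query mem[0x09]=0xbd, mem[0x11]=0x91, mem[0x10]=0xf5, mem[0x0d]=0x89, mem[0x14]=0xbd

MEM[0x09,0x11,0x10,0x0d,0x14] = bd 91 f5 89 bd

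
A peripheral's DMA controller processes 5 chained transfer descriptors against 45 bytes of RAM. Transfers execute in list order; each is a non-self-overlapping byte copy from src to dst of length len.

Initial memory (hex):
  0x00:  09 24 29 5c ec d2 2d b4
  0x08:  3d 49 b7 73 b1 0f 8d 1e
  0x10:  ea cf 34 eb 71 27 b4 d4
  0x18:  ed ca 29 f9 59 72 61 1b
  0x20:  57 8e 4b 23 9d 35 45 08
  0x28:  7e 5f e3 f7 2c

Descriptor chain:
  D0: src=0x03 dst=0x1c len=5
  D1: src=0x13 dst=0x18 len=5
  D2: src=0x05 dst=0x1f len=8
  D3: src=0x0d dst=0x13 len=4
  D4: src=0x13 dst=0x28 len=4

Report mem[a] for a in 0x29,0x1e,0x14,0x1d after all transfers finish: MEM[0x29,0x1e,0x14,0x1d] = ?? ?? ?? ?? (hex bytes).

D0: mem[0x1c..0x20] <- [5c ec d2 2d b4]
D1: mem[0x18..0x1c] <- [eb 71 27 b4 d4]
D2: mem[0x1f..0x26] <- [d2 2d b4 3d 49 b7 73 b1]
D3: mem[0x13..0x16] <- [0f 8d 1e ea]
D4: mem[0x28..0x2b] <- [0f 8d 1e ea]
query mem[0x29]=0x8d, mem[0x1e]=0xd2, mem[0x14]=0x8d, mem[0x1d]=0xec

MEM[0x29,0x1e,0x14,0x1d] = 8d d2 8d ec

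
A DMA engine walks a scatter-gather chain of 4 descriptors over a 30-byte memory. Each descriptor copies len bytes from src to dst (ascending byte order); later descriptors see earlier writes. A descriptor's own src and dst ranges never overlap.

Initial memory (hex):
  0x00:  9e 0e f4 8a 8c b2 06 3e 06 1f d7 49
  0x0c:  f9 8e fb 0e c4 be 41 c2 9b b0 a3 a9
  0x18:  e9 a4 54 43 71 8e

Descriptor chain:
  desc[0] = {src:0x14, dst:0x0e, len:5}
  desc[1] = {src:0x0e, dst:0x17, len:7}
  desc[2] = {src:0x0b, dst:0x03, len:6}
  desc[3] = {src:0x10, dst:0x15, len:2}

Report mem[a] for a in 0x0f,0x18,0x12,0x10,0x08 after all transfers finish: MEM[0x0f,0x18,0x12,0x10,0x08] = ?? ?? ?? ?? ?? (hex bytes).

#0 dst[0x0e+5] := {0x9b,0xb0,0xa3,0xa9,0xe9}
#1 dst[0x17+7] := {0x9b,0xb0,0xa3,0xa9,0xe9,0xc2,0x9b}
#2 dst[0x03+6] := {0x49,0xf9,0x8e,0x9b,0xb0,0xa3}
#3 dst[0x15+2] := {0xa3,0xa9}
query mem[0x0f]=0xb0, mem[0x18]=0xb0, mem[0x12]=0xe9, mem[0x10]=0xa3, mem[0x08]=0xa3

MEM[0x0f,0x18,0x12,0x10,0x08] = b0 b0 e9 a3 a3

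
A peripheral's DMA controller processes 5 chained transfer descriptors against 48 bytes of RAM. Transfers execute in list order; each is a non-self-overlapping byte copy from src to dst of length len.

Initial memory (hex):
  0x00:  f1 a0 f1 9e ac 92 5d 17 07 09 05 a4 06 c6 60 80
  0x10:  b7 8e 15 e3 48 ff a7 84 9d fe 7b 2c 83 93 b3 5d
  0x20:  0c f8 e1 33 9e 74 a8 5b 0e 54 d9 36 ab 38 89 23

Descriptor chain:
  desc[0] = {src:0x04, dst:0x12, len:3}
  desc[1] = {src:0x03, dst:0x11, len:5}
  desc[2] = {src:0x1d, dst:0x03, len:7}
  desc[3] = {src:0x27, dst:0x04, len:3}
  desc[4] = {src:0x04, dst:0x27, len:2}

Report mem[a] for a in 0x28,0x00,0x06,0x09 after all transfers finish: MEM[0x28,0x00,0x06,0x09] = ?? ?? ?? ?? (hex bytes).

  after D0: wrote 3B at 0x12 = ac925d
  after D1: wrote 5B at 0x11 = 9eac925d17
  after D2: wrote 7B at 0x03 = 93b35d0cf8e133
  after D3: wrote 3B at 0x04 = 5b0e54
  after D4: wrote 2B at 0x27 = 5b0e
query mem[0x28]=0x0e, mem[0x00]=0xf1, mem[0x06]=0x54, mem[0x09]=0x33

MEM[0x28,0x00,0x06,0x09] = 0e f1 54 33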